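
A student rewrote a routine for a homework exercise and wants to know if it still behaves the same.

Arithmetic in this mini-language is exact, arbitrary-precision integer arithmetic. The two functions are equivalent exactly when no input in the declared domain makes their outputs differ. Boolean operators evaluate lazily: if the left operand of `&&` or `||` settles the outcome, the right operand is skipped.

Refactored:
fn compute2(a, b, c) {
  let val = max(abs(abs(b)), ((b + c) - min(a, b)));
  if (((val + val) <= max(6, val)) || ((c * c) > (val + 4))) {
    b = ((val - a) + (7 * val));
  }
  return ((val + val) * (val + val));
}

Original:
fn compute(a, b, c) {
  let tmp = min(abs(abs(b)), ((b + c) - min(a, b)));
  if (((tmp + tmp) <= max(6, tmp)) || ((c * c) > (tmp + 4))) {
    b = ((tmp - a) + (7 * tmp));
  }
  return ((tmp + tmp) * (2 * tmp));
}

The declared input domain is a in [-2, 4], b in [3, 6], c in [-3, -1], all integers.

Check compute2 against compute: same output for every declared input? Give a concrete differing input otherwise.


a=-2, b=3, c=-3 yields 16 from compute but 36 from compute2.
verdict: not equivalent; witness: a=-2, b=3, c=-3


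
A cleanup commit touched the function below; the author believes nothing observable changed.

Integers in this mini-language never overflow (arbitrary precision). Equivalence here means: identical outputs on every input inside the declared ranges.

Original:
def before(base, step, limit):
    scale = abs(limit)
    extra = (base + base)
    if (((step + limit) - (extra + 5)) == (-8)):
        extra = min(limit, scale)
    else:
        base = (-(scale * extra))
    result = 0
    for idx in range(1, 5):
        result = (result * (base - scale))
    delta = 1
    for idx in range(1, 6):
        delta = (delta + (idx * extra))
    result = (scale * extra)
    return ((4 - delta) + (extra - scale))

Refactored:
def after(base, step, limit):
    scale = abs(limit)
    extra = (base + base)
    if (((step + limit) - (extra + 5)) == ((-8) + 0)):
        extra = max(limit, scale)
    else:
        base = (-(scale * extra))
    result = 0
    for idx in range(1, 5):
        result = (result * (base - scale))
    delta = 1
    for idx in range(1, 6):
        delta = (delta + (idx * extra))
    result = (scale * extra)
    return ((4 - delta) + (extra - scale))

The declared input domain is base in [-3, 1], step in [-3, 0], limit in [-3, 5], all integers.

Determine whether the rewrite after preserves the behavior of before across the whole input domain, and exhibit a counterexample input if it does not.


These are not equivalent — on base=-1, step=-3, limit=-2 the outputs split (29 vs -27).
before: scale = 2; extra = -2; (((step + limit) - (extra + 5)) == (-8)) -> true; extra = -2; result = 0; [idx=1]; result = 0; [idx=2]; result = 0; [idx=3]; result = 0; [idx=4]; result = 0; delta = 1; [idx=1]; delta = -1; [idx=2]; delta = -5; [idx=3]; delta = -11; [idx=4]; delta = -19; [idx=5]; delta = -29; result = -4; return 29
after: scale = 2; extra = -2; (((step + limit) - (extra + 5)) == ((-8) + 0)) -> true; extra = 2; result = 0; [idx=1]; result = 0; [idx=2]; result = 0; [idx=3]; result = 0; [idx=4]; result = 0; delta = 1; [idx=1]; delta = 3; [idx=2]; delta = 7; [idx=3]; delta = 13; [idx=4]; delta = 21; [idx=5]; delta = 31; result = 4; return -27
verdict: not equivalent; witness: base=-1, step=-3, limit=-2


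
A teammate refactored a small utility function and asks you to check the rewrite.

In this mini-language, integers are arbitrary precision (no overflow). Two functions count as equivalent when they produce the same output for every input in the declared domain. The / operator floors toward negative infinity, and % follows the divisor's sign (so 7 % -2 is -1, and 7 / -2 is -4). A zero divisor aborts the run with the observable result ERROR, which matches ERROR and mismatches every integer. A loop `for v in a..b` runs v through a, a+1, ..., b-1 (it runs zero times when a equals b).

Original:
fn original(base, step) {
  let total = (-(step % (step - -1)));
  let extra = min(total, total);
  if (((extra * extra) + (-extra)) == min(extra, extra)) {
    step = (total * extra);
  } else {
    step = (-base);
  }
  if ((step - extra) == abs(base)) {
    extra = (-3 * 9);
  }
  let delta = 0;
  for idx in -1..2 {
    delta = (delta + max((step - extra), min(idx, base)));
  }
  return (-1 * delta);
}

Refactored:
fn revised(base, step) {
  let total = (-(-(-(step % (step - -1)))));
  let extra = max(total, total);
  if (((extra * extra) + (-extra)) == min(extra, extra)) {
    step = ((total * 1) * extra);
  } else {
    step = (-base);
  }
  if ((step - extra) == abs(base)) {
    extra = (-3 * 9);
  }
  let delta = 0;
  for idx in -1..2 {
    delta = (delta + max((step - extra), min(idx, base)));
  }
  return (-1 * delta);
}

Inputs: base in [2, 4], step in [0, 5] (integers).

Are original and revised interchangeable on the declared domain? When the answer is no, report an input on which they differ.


Although `min(total, total)` became `max(total, total)`, no input in the stated domain can expose it.
Spot check at base=3, step=5 — original: total=-5, then extra=-5, then (((extra * extra) + (-extra)) == min(extra, extra)) is false, then step=-3, then ((step - extra) == abs(base)) is false, then delta=0, then (idx=-1), then delta=2, then (idx=0), then delta=4, then (idx=1), then delta=6, then returns -6. revised: total=-5, then extra=-5, then (((extra * extra) + (-extra)) == min(extra, extra)) is false, then step=-3, then ((step - extra) == abs(base)) is false, then delta=0, then (idx=-1), then delta=2, then (idx=0), then delta=4, then (idx=1), then delta=6, then returns -6. Both give -6.
Across all 18 domain points the two functions coincide.
verdict: equivalent


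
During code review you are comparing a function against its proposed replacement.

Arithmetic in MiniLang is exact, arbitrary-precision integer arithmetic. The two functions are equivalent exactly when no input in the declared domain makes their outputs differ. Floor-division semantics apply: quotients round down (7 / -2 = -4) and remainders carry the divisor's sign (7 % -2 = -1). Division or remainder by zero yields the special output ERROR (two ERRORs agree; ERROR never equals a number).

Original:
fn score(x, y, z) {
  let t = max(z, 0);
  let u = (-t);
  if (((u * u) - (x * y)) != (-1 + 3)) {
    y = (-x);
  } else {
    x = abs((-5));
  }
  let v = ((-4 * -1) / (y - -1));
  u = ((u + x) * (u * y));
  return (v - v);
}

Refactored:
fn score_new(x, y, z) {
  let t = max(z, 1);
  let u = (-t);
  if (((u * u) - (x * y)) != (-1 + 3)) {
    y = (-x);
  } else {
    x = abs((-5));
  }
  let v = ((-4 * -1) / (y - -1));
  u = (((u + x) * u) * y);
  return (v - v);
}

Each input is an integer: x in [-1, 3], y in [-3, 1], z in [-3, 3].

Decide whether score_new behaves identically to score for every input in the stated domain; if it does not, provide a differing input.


These are not equivalent — on x=1, y=-2, z=-3 the outputs split (0 vs ERROR).
score: t = 0; u = 0; (((u * u) - (x * y)) != (-1 + 3)) -> false; x = 5; v = -4; u = 0; return 0
score_new: t = 1; u = -1; (((u * u) - (x * y)) != (-1 + 3)) -> true; y = -1; division by zero -> ERROR
verdict: not equivalent; witness: x=1, y=-2, z=-3


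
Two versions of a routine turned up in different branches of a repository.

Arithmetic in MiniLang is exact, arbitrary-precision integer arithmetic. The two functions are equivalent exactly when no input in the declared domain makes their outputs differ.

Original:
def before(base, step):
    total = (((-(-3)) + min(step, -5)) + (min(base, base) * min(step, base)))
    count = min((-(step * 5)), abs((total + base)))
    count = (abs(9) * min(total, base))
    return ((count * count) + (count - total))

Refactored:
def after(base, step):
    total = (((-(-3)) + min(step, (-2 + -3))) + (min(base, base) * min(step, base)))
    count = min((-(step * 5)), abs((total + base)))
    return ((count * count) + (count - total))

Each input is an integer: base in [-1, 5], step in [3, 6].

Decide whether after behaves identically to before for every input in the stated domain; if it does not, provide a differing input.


Not equivalent: base=-1, step=3 separates them (73 vs 211).
before: total becomes -1; next count becomes -15; next count becomes -9; next final value 73
after: total becomes -1; next count becomes -15; next final value 211
verdict: not equivalent; witness: base=-1, step=3


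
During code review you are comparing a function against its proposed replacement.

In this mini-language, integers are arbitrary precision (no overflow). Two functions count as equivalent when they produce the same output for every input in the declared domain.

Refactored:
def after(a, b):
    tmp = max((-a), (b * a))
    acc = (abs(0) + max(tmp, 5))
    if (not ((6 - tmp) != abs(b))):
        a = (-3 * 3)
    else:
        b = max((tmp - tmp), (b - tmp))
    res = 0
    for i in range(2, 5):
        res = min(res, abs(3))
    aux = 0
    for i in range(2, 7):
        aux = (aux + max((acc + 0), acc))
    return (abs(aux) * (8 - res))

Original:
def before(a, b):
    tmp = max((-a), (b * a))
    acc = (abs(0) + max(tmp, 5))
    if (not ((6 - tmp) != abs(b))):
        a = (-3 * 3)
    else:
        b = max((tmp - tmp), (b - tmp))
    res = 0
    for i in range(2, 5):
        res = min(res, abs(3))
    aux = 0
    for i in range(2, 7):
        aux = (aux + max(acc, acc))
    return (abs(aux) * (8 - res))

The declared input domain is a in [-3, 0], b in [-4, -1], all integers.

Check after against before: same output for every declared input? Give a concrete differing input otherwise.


Behavior is preserved: although constant usage differs, plus arithmetic usage differs, the outputs never diverge.
Spot check at a=-2, b=-1 — before: tmp=2, then acc=5, then (not ((6 - tmp) != abs(b))) is false, then b=0, then res=0, then (i=2), then res=0, then (i=3), then res=0, then (i=4), then res=0, then aux=0, then (i=2), then aux=5, then (i=3), then aux=10, then (i=4), then aux=15, then (i=5), then aux=20, then (i=6), then aux=25, then returns 200. after: tmp=2, then acc=5, then (not ((6 - tmp) != abs(b))) is false, then b=0, then res=0, then (i=2), then res=0, then (i=3), then res=0, then (i=4), then res=0, then aux=0, then (i=2), then aux=5, then (i=3), then aux=10, then (i=4), then aux=15, then (i=5), then aux=20, then (i=6), then aux=25, then returns 200. Both give 200.
Sweeping the whole domain (16 inputs) finds no disagreement.
verdict: equivalent


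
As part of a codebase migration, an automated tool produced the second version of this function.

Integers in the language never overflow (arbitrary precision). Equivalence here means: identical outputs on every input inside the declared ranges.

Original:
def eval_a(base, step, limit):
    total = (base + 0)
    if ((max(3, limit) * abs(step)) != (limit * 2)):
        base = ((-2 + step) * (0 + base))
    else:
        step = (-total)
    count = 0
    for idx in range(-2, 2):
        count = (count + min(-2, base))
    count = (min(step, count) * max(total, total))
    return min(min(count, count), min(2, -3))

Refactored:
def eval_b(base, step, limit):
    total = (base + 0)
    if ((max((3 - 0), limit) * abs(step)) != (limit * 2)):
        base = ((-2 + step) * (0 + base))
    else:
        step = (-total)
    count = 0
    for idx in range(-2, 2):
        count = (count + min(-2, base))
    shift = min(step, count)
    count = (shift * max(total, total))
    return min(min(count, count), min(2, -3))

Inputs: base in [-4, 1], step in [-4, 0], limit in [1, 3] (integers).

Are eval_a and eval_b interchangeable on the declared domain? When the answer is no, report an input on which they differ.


Behavior is preserved: although local variable names differ; also constant usage differs; also arithmetic usage differs; also statement counts differ, the outputs never diverge.
As a probe, take base=-2, step=-4, limit=3: eval_a runs total = -2; ((max(3, limit) * abs(step)) != (limit * 2)) -> true; base = 12; count = 0; [idx=-2]; count = -2; [idx=-1]; count = -4; [idx=0]; count = -6; [idx=1]; count = -8; count = 16; return -3; eval_b runs total = -2; ((max((3 - 0), limit) * abs(step)) != (limit * 2)) -> true; base = 12; count = 0; [idx=-2]; count = -2; [idx=-1]; count = -4; [idx=0]; count = -6; [idx=1]; count = -8; shift = -8; count = 16; return -3; both end at -3.
An exhaustive pass over the 90 declared inputs shows identical outputs.
verdict: equivalent


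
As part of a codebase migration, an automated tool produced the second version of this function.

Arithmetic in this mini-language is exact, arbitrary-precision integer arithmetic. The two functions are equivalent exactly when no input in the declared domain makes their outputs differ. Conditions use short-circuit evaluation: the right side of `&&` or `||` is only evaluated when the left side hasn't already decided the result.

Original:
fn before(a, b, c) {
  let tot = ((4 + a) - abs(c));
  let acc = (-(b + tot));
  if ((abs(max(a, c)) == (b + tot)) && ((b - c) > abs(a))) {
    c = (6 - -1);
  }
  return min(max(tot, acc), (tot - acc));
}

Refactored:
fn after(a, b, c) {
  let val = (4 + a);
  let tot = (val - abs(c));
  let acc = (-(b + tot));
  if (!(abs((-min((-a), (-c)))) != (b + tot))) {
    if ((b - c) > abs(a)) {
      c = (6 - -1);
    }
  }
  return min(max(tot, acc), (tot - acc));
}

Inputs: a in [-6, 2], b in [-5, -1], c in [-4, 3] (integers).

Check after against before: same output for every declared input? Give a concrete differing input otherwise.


Behavior is preserved: although statement counts differ; and branching structure differs; and comparison usage differs; and boolean connective usage differs; and min/max/abs usage differs; and local variable names differ, the outputs never diverge.
One worked example (a=-2, b=-2, c=2) — before: tot = 0; acc = 2; ((abs(max(a, c)) == (b + tot)) && ((b - c) > abs(a))) -> false; return -2; after: val = 2; tot = 0; acc = 2; (!(abs((-min((-a), (-c)))) != (b + tot))) -> false; return -2; agreement on -2.
Sweeping the whole domain (360 inputs) finds no disagreement.
verdict: equivalent


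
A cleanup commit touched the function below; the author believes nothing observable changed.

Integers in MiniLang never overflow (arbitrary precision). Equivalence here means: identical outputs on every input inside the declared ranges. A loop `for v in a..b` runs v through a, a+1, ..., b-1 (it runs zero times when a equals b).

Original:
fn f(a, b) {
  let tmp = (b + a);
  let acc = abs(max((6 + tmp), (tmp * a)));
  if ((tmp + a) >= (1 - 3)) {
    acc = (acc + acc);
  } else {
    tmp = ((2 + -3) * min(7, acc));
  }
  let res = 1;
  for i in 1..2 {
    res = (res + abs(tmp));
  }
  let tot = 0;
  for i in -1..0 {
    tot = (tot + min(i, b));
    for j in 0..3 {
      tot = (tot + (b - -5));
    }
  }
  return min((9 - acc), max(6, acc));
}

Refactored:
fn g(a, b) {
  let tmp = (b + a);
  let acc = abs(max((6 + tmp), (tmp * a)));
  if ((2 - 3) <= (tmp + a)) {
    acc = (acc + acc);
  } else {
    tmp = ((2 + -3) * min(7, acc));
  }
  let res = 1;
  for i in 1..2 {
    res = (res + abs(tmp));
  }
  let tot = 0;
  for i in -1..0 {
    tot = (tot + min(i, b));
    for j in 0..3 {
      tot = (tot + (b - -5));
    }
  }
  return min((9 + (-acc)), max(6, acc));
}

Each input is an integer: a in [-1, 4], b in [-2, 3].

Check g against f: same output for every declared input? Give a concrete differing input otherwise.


There is a counterexample at a=-1, b=0: -1 on one side, 4 on the other.
f: tmp=-1, then acc=5, then ((tmp + a) >= (1 - 3)) is true, then acc=10, then res=1, then (i=1), then res=2, then tot=0, then (i=-1), then tot=-1, then (j=0), then tot=4, then (j=1), then tot=9, then (j=2), then tot=14, then returns -1
g: tmp=-1, then acc=5, then ((2 - 3) <= (tmp + a)) is false, then tmp=-5, then res=1, then (i=1), then res=6, then tot=0, then (i=-1), then tot=-1, then (j=0), then tot=4, then (j=1), then tot=9, then (j=2), then tot=14, then returns 4
verdict: not equivalent; witness: a=-1, b=0


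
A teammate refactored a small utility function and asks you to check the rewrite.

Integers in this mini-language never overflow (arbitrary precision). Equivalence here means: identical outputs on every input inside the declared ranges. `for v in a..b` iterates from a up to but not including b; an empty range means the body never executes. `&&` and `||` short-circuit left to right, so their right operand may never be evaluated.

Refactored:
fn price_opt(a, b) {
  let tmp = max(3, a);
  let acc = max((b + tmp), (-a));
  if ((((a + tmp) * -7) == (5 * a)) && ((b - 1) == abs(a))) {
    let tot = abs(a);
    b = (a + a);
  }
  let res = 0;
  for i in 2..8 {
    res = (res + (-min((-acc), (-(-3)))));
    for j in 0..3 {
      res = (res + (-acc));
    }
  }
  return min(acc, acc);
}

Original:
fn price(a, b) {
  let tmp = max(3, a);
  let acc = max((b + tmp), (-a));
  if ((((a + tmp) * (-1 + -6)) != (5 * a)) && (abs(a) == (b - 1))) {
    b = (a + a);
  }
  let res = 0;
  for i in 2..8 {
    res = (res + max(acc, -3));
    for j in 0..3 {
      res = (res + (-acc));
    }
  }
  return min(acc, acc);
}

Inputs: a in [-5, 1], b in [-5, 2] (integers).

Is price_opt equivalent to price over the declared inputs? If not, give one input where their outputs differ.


One difference looks behavioral, but it never changes the outcome for any declared input.
Tracing a=0, b=-3: price: tmp becomes 3; next acc becomes 0; next ((((a + tmp) * (-1 + -6)) != (5 * a)) && (abs(a) == (b - 1))) evaluates to false; next res becomes 0; next at i=2:; next res becomes 0; next at j=0:; next res becomes 0; next at j=1:; next res becomes 0; next at j=2:; next res becomes 0; next at i=3:; next res becomes 0; next at j=0:; next res becomes 0; next at j=1:; next res becomes 0; next at j=2:; next res becomes 0; next at i=4:; next res becomes 0; next at j=0:; next res becomes 0; next at j=1:; next res becomes 0; next at j=2:; next res becomes 0; next at i=5:; next res becomes 0; next at j=0:; next res becomes 0; next at j=1:; next res becomes 0; next at j=2:; next res becomes 0; next at i=6:; next res becomes 0; next at j=0:; next res becomes 0; next at j=1:; next res becomes 0; next at j=2:; next res becomes 0; next at i=7:; next res becomes 0; next at j=0:; next res becomes 0; next at j=1:; next res becomes 0; next at j=2:; next res becomes 0; next final value 0 | price_opt: tmp becomes 3; next acc becomes 0; next ((((a + tmp) * -7) == (5 * a)) && ((b - 1) == abs(a))) evaluates to false; next res becomes 0; next at i=2:; next res becomes 0; next at j=0:; next res becomes 0; next at j=1:; next res becomes 0; next at j=2:; next res becomes 0; next at i=3:; next res becomes 0; next at j=0:; next res becomes 0; next at j=1:; next res becomes 0; next at j=2:; next res becomes 0; next at i=4:; next res becomes 0; next at j=0:; next res becomes 0; next at j=1:; next res becomes 0; next at j=2:; next res becomes 0; next at i=5:; next res becomes 0; next at j=0:; next res becomes 0; next at j=1:; next res becomes 0; next at j=2:; next res becomes 0; next at i=6:; next res becomes 0; next at j=0:; next res becomes 0; next at j=1:; next res becomes 0; next at j=2:; next res becomes 0; next at i=7:; next res becomes 0; next at j=0:; next res becomes 0; next at j=1:; next res becomes 0; next at j=2:; next res becomes 0; next final value 0 — matching result 0.
Every one of the 56 inputs gives matching results.
verdict: equivalent


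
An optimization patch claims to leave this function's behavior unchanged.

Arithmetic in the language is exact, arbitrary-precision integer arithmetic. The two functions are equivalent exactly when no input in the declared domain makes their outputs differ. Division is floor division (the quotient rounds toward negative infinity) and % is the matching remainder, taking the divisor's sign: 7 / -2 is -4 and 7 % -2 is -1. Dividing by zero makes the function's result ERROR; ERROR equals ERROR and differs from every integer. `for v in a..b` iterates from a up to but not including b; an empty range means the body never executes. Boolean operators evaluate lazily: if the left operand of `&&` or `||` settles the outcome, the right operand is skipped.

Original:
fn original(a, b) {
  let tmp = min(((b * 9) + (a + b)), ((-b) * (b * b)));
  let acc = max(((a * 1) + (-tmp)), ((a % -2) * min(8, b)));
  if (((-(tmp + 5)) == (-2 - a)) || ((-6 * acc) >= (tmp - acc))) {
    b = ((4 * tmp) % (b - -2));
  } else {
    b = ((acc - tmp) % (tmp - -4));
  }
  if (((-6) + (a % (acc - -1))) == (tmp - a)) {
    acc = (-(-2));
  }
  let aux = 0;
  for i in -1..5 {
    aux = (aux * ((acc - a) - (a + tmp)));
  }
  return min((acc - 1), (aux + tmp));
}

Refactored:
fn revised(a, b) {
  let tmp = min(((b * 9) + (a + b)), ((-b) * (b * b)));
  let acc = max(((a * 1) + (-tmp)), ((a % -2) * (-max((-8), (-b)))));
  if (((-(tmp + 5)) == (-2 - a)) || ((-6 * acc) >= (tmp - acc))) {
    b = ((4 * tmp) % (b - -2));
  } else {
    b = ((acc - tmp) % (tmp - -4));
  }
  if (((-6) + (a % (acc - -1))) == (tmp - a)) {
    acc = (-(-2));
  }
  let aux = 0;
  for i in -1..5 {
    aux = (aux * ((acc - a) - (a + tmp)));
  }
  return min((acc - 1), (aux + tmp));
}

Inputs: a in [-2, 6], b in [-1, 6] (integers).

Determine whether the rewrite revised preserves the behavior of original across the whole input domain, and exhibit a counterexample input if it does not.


This is a faithful refactor — min/max/abs usage differs, but the computed results match everywhere.
One worked example (a=5, b=4) — original: tmp := -64 | acc := 69 | (((-(tmp + 5)) == (-2 - a)) || ((-6 * acc) >= (tmp - acc))): false | b := -47 | (((-6) + (a % (acc - -1))) == (tmp - a)): false | aux := 0 | iter i=-1: | aux := 0 | iter i=0: | aux := 0 | iter i=1: | aux := 0 | iter i=2: | aux := 0 | iter i=3: | aux := 0 | iter i=4: | aux := 0 | result -64; revised: tmp := -64 | acc := 69 | (((-(tmp + 5)) == (-2 - a)) || ((-6 * acc) >= (tmp - acc))): false | b := -47 | (((-6) + (a % (acc - -1))) == (tmp - a)): false | aux := 0 | iter i=-1: | aux := 0 | iter i=0: | aux := 0 | iter i=1: | aux := 0 | iter i=2: | aux := 0 | iter i=3: | aux := 0 | iter i=4: | aux := 0 | result -64; agreement on -64.
An exhaustive pass over the 72 declared inputs shows identical outputs.
verdict: equivalent


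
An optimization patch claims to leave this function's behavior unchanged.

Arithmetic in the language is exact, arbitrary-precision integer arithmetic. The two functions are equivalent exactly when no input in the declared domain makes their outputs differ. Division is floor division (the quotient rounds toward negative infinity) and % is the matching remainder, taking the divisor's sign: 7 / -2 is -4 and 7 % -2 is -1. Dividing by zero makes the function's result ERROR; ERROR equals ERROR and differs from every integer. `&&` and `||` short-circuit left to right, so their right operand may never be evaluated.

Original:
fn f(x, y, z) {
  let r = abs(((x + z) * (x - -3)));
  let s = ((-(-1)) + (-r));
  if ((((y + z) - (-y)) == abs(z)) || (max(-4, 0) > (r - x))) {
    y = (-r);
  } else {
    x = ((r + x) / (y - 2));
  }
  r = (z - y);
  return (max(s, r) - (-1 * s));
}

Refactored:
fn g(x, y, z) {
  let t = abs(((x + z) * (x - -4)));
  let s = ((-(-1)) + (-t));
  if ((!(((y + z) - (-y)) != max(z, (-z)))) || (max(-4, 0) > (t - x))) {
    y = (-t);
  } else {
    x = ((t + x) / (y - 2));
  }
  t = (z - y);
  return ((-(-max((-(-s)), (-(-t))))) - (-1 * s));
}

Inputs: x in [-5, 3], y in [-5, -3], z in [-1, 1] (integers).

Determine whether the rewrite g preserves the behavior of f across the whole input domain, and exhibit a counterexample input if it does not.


Input x=-5, y=-5, z=-1: -7 from f versus -1 from g.
verdict: not equivalent; witness: x=-5, y=-5, z=-1


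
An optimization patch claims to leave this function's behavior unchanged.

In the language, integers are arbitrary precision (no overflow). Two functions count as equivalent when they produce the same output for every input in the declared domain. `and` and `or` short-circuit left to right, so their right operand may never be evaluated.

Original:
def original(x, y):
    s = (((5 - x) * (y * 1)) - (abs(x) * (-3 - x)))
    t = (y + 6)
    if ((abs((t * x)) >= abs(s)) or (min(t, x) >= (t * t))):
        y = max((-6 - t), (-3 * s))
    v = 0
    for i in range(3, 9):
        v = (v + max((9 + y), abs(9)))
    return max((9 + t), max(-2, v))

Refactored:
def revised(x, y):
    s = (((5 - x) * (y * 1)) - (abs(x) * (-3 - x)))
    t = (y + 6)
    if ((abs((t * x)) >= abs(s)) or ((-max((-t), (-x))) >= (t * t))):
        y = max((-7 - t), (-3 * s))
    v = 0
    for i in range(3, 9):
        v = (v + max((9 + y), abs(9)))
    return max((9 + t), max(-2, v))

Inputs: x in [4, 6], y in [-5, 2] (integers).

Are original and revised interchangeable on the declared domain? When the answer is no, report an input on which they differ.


The suspicious edit (`-6` became `-7`) never changes the result for any input inside the declared domain; all 24 inputs agree.
verdict: equivalent


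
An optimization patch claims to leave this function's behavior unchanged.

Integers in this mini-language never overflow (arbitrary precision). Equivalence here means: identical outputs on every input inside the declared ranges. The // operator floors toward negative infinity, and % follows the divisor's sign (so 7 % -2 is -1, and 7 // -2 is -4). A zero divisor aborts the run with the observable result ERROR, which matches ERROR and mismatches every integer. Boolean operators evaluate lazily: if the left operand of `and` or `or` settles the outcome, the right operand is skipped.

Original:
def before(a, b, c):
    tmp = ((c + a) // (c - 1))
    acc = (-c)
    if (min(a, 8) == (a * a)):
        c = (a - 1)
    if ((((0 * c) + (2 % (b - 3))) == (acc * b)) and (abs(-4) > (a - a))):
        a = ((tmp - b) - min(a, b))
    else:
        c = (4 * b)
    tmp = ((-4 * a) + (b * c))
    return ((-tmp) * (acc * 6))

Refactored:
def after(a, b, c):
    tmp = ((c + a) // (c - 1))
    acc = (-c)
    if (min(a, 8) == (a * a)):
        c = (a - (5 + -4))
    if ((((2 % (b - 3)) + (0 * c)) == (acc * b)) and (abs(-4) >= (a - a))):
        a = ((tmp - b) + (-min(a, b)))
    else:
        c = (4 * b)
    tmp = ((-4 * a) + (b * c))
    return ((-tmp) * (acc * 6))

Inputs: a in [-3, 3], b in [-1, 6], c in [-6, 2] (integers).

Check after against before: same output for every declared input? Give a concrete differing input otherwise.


Although `(abs(-4) > (a - a))` became `(abs(-4) >= (a - a))`, no input in the stated domain can expose it.
As a probe, take a=0, b=3, c=2: before runs tmp = 2; acc = -2; (min(a, 8) == (a * a)) -> true; c = -1; division by zero -> ERROR; after runs tmp = 2; acc = -2; (min(a, 8) == (a * a)) -> true; c = -1; division by zero -> ERROR; both end at ERROR.
Sweeping the whole domain (504 inputs) finds no disagreement.
verdict: equivalent


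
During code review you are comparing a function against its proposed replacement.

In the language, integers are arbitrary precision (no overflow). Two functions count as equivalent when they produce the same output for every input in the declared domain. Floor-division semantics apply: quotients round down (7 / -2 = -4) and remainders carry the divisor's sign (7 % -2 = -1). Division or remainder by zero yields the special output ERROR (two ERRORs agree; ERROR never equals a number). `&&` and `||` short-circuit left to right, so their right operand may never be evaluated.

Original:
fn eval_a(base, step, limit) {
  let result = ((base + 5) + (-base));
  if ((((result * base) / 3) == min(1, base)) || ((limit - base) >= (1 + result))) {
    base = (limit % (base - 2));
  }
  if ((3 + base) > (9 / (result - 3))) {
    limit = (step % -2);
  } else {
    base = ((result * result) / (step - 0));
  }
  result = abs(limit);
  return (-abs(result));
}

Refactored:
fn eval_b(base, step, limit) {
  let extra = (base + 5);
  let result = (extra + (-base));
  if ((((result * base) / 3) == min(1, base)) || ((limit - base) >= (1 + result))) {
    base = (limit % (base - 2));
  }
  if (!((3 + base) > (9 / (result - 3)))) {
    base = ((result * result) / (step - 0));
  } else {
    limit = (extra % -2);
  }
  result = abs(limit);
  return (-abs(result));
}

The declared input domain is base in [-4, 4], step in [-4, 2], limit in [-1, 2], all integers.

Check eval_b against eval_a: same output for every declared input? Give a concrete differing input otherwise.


Take base=2, step=-4, limit=-1.
eval_a: result := 5 | ((((result * base) / 3) == min(1, base)) || ((limit - base) >= (1 + result))): false | ((3 + base) > (9 / (result - 3))): true | limit := 0 | result := 0 | result 0
eval_b: extra := 7 | result := 5 | ((((result * base) / 3) == min(1, base)) || ((limit - base) >= (1 + result))): false | (!((3 + base) > (9 / (result - 3)))): false | limit := -1 | result := 1 | result -1
0 vs -1 — the two versions disagree here.
verdict: not equivalent; witness: base=2, step=-4, limit=-1


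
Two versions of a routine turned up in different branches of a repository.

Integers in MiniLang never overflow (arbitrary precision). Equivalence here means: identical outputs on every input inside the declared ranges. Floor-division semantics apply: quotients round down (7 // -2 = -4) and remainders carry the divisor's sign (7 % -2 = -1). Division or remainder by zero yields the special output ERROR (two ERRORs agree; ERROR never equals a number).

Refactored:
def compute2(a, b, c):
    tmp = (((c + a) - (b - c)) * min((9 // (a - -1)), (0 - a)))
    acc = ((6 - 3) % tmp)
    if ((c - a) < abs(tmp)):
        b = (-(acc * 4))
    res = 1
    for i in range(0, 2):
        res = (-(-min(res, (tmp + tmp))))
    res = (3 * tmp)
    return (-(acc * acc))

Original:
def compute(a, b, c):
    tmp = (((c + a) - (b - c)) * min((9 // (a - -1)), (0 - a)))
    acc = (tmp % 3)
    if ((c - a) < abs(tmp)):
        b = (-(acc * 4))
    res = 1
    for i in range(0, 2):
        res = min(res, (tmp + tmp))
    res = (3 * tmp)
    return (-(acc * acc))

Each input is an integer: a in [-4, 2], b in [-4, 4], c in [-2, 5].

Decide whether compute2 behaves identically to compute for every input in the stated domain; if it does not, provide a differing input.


a=-4, b=-4, c=-2 yields 0 from compute but -9 from compute2.
verdict: not equivalent; witness: a=-4, b=-4, c=-2


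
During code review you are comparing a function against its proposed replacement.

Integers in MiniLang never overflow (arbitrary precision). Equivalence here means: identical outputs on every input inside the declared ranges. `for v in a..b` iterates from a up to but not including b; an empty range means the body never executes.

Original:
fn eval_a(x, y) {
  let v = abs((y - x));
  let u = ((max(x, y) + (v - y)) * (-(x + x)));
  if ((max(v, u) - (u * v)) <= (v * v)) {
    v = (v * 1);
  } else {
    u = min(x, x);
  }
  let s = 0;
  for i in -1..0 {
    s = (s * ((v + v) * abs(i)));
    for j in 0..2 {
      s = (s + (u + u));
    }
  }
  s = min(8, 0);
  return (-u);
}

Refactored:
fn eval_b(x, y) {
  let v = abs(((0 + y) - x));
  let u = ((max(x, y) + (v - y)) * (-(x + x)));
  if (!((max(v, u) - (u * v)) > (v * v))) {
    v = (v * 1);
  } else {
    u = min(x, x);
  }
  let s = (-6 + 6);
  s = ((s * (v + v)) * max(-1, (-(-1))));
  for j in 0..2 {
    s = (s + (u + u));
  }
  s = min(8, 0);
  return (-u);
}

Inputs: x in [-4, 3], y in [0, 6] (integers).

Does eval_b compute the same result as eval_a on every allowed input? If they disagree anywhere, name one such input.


The two versions differ — the changes include boolean connective usage differs; and statement counts differ; and arithmetic usage differs; and loop structure differs; and constant usage differs; and comparison usage differs; and local variable names differ; and min/max/abs usage differs.
As a probe, take x=-1, y=4: eval_a runs v=5, then u=10, then ((max(v, u) - (u * v)) <= (v * v)) is true, then v=5, then s=0, then (i=-1), then s=0, then (j=0), then s=20, then (j=1), then s=40, then s=0, then returns -10; eval_b runs v=5, then u=10, then (!((max(v, u) - (u * v)) > (v * v))) is true, then v=5, then s=0, then s=0, then (j=0), then s=20, then (j=1), then s=40, then s=0, then returns -10; both end at -10.
An exhaustive pass over the 56 declared inputs shows identical outputs.
verdict: equivalent


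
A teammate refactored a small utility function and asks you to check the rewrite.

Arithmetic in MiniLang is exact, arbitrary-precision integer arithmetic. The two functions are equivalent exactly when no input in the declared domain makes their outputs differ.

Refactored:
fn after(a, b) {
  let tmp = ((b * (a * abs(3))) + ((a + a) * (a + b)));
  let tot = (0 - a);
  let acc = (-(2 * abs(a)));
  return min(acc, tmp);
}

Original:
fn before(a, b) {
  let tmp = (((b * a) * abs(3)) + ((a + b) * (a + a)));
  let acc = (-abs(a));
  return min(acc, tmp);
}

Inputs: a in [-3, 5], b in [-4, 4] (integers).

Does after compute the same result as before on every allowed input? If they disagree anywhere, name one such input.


There is a counterexample at a=-3, b=-4: -3 on one side, -6 on the other.
before: tmp = 78; acc = -3; return -3
after: tmp = 78; tot = 3; acc = -6; return -6
verdict: not equivalent; witness: a=-3, b=-4


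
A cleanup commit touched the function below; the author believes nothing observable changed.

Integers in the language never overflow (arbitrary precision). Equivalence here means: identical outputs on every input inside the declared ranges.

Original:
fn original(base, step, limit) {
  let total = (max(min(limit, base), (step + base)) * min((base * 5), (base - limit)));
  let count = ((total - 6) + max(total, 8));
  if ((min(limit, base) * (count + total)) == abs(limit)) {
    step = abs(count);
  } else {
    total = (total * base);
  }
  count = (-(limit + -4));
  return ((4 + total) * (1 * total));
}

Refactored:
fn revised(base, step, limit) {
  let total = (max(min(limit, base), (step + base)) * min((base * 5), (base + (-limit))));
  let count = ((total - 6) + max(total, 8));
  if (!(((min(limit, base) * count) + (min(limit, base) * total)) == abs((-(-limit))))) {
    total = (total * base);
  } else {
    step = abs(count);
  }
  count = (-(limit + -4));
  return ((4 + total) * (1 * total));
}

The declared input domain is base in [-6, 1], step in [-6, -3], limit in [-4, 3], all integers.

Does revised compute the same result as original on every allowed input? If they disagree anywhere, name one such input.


Changes here: arithmetic usage differs; and min/max/abs usage differs; and boolean connective usage differs; the full 256-point sweep finds no disagreement.
verdict: equivalent


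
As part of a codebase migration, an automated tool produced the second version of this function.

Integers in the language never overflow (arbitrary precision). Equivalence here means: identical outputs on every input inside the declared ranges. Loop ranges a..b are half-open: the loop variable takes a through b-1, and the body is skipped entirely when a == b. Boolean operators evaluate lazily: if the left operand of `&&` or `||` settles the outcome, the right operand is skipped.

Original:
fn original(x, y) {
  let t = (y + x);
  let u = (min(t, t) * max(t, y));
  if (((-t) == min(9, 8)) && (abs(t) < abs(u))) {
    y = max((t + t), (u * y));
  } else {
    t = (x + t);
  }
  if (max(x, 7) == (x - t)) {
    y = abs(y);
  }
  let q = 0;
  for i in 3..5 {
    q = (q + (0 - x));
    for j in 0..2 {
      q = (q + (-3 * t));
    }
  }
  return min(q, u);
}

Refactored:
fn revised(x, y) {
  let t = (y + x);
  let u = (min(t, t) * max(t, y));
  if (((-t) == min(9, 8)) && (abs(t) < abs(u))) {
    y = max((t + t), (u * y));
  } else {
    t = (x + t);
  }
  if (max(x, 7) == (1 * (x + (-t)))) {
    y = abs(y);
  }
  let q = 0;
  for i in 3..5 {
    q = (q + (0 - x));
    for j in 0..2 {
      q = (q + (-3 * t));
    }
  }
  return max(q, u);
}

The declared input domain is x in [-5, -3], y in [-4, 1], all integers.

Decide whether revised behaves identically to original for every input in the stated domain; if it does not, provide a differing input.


Try x=-5, y=-4.
original: t becomes -9; next u becomes 36; next (((-t) == min(9, 8)) && (abs(t) < abs(u))) evaluates to false; next t becomes -14; next (max(x, 7) == (x - t)) evaluates to false; next q becomes 0; next at i=3:; next q becomes 5; next at j=0:; next q becomes 47; next at j=1:; next q becomes 89; next at i=4:; next q becomes 94; next at j=0:; next q becomes 136; next at j=1:; next q becomes 178; next final value 36
revised: t becomes -9; next u becomes 36; next (((-t) == min(9, 8)) && (abs(t) < abs(u))) evaluates to false; next t becomes -14; next (max(x, 7) == (1 * (x + (-t)))) evaluates to false; next q becomes 0; next at i=3:; next q becomes 5; next at j=0:; next q becomes 47; next at j=1:; next q becomes 89; next at i=4:; next q becomes 94; next at j=0:; next q becomes 136; next at j=1:; next q becomes 178; next final value 178
36 against 178: the behavior changed.
verdict: not equivalent; witness: x=-5, y=-4


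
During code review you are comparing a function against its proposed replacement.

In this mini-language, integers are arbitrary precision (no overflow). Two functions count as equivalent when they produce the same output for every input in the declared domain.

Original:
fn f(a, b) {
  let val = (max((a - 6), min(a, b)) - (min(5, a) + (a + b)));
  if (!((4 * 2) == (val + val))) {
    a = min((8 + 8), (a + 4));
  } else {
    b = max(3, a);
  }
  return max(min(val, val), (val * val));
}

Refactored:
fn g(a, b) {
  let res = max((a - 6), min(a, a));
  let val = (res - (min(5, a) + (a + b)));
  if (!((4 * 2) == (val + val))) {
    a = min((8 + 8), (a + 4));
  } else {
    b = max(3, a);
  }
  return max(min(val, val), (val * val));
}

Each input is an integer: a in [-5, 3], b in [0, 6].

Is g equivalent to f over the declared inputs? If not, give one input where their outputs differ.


Input a=1, b=0: 4 from f versus 1 from g.
verdict: not equivalent; witness: a=1, b=0


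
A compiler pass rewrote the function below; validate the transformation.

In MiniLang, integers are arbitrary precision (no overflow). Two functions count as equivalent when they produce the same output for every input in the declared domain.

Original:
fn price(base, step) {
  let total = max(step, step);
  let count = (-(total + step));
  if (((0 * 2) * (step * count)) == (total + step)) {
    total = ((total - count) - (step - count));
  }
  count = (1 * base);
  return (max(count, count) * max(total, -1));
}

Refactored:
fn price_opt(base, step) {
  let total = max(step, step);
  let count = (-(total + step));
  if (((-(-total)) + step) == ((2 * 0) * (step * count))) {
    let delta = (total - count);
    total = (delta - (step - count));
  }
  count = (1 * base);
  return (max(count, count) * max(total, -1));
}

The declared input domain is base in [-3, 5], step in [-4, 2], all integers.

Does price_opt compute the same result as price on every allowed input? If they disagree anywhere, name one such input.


Changes here: local variable names differ, plus statement counts differ; the full 63-point sweep finds no disagreement.
verdict: equivalent


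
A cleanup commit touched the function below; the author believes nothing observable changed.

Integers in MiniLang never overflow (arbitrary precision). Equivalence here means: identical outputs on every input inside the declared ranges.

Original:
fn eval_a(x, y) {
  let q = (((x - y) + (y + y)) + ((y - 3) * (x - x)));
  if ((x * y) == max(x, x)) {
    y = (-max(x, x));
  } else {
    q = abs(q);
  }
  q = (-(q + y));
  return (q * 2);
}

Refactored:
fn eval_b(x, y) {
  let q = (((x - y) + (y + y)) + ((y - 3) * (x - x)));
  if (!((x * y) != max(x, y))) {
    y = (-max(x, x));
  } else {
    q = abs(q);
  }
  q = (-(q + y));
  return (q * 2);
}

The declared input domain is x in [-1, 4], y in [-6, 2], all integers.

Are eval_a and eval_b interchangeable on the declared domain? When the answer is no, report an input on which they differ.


On input x=-1, y=0, eval_a returns -2 while eval_b returns 0.
verdict: not equivalent; witness: x=-1, y=0


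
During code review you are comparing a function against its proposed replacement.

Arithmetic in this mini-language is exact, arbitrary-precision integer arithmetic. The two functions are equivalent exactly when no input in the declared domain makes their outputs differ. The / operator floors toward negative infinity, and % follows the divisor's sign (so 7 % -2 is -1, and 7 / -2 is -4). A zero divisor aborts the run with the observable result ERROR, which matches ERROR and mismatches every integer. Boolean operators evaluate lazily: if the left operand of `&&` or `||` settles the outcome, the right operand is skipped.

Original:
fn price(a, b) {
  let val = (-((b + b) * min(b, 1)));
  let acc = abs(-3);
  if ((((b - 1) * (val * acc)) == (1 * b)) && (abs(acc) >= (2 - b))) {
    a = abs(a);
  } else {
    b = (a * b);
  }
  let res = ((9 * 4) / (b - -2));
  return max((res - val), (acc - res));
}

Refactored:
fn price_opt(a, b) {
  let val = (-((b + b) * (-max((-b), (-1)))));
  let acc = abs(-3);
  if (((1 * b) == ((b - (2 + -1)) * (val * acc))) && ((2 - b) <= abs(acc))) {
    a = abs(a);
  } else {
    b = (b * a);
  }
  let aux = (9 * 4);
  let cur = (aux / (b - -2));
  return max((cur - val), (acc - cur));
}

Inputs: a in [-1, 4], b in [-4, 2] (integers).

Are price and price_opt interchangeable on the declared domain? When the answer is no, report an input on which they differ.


The two are interchangeable: arithmetic usage differs, constant usage differs, local variable names differ, statement counts differ, min/max/abs usage differs, comparison usage differs, and every declared input agrees.
Spot check at a=4, b=-3 — price: val=-18, then acc=3, then ((((b - 1) * (val * acc)) == (1 * b)) && (abs(acc) >= (2 - b))) is false, then b=-12, then res=-4, then returns 14. price_opt: val=-18, then acc=3, then (((1 * b) == ((b - (2 + -1)) * (val * acc))) && ((2 - b) <= abs(acc))) is false, then b=-12, then aux=36, then cur=-4, then returns 14. Both give 14.
Sweeping the whole domain (42 inputs) finds no disagreement.
verdict: equivalent
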